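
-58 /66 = -29 /33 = -0.88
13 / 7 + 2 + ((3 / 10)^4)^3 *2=13500003720087 / 3500000000000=3.86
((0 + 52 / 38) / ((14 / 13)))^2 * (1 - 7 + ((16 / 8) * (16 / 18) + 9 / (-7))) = -9910667 / 1114407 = -8.89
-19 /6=-3.17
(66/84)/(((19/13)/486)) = 34749/133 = 261.27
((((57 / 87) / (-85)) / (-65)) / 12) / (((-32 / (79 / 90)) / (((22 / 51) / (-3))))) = 16511 / 423609264000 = 0.00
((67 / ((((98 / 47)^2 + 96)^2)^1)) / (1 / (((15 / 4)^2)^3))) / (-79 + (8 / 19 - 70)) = -23585556888421875 / 189389360303243264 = -0.12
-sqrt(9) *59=-177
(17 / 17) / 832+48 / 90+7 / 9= 49133 / 37440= 1.31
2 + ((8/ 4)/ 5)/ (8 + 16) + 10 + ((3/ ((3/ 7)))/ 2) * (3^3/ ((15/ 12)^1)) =5257/ 60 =87.62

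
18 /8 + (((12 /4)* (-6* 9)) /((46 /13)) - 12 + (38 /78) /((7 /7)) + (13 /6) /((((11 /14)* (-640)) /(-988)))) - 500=-289846899 /526240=-550.79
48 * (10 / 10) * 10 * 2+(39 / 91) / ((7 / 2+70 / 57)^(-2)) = 4200223 / 4332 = 969.58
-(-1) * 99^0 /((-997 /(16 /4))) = -4 /997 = -0.00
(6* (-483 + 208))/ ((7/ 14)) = -3300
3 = 3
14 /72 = 7 /36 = 0.19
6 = 6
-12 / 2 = -6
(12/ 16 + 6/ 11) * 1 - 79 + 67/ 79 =-267153/ 3476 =-76.86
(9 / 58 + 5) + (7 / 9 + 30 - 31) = 2575 / 522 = 4.93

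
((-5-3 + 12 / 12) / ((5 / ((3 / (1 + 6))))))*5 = -3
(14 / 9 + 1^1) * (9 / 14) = 23 / 14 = 1.64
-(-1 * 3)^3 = 27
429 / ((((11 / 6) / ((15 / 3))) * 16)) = 585 / 8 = 73.12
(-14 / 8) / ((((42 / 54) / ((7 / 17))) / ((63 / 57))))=-1.02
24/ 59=0.41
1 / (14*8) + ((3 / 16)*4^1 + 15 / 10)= 253 / 112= 2.26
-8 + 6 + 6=4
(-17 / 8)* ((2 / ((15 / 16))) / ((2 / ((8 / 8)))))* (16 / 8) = -68 / 15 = -4.53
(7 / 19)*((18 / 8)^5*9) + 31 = 4323223 / 19456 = 222.21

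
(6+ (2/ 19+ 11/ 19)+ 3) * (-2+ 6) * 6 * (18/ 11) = 79488/ 209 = 380.33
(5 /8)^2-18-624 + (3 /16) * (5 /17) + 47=-646875 /1088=-594.55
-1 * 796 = -796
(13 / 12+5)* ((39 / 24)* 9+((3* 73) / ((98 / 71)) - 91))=500.59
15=15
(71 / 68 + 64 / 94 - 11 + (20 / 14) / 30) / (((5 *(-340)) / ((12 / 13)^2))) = 142917 / 30901325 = 0.00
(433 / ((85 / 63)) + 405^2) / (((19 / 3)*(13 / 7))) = 293357484 / 20995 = 13972.73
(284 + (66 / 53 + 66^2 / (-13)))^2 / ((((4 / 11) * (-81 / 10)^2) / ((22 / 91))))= 7131882513800 / 283432647771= 25.16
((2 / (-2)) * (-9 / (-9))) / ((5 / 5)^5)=-1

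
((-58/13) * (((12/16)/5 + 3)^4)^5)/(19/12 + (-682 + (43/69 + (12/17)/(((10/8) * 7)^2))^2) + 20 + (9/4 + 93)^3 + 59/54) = -278816470985449176773126014385935097959441719423/5832924910803635740945940480000000000000000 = -47800.46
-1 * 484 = -484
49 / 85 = 0.58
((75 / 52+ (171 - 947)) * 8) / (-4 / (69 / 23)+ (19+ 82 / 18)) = -362493 / 1300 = -278.84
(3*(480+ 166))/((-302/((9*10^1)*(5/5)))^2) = 3924450/22801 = 172.12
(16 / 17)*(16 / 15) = 256 / 255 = 1.00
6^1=6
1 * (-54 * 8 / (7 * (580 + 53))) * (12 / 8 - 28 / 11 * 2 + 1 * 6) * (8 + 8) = -61056 / 16247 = -3.76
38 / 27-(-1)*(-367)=-9871 / 27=-365.59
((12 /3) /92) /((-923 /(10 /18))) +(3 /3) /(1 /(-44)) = -8406689 /191061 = -44.00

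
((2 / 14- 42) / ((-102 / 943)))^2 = 76341137401 / 509796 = 149748.40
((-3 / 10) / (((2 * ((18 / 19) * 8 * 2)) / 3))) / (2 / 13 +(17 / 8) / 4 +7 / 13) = -247 / 10180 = -0.02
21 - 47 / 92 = 1885 / 92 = 20.49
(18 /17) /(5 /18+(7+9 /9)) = 0.13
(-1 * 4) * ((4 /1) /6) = -8 /3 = -2.67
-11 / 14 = -0.79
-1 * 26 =-26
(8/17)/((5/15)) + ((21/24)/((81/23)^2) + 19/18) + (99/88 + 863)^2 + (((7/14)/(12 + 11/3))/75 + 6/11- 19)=68892725673911749/92263406400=746696.10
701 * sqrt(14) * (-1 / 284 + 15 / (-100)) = -76409 * sqrt(14) / 710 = -402.67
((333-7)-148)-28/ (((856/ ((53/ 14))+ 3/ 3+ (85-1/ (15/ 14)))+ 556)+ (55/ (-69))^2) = 194855470918/ 1094892121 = 177.97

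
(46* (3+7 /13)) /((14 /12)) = 12696 /91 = 139.52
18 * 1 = 18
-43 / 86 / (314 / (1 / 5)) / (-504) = 1 / 1582560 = 0.00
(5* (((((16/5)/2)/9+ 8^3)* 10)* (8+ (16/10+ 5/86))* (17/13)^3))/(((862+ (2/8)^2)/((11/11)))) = 174982036864/272728989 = 641.60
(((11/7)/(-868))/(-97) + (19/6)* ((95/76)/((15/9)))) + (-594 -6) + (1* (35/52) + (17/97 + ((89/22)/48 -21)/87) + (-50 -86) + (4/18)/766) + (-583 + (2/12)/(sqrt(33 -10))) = -29566163423563405/22466403287328 + sqrt(23)/138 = -1315.98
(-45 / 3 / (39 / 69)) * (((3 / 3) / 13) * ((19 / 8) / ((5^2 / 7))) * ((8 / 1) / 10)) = -9177 / 8450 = -1.09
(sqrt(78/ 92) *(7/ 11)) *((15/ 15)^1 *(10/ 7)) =5 *sqrt(1794)/ 253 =0.84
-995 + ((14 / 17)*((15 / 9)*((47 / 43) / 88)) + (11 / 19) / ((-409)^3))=-124804565528501057 / 125433873296292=-994.98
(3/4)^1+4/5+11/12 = 37/15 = 2.47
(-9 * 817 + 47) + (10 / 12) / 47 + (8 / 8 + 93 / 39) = -26771323 / 3666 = -7302.60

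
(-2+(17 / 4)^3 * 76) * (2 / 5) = 18663 / 8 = 2332.88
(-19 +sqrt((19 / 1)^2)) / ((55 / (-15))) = 0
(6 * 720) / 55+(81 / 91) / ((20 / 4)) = 394011 / 5005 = 78.72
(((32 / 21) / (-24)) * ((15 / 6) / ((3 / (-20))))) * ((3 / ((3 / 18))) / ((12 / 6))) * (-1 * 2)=-400 / 21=-19.05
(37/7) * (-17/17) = -37/7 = -5.29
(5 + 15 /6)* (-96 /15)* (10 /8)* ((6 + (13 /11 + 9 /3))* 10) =-67200 /11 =-6109.09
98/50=49/25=1.96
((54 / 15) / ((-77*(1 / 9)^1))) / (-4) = 81 / 770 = 0.11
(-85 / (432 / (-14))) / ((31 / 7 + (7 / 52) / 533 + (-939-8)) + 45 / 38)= -548326415 / 187389017514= -0.00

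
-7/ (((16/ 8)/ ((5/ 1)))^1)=-35/ 2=-17.50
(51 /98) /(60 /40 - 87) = -17 /2793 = -0.01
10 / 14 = 5 / 7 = 0.71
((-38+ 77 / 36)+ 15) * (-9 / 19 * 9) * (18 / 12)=20277 / 152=133.40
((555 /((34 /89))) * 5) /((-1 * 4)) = -246975 /136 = -1815.99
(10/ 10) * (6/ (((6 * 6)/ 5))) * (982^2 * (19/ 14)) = 22902695/ 21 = 1090604.52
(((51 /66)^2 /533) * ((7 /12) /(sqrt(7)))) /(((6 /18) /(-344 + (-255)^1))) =-0.44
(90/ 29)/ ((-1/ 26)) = -80.69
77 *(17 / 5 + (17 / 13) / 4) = 74613 / 260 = 286.97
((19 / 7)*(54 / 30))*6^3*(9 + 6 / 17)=5872824 / 595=9870.29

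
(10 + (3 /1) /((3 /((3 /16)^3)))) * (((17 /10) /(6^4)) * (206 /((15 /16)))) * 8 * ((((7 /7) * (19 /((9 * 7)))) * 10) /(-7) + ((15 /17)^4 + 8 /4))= 50.19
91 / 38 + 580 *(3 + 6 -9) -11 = -327 / 38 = -8.61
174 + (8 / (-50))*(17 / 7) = 30382 / 175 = 173.61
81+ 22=103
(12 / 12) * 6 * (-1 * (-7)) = 42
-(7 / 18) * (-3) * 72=84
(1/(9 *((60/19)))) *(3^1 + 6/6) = 19/135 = 0.14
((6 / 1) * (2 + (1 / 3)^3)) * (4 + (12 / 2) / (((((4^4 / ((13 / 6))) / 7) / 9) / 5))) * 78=3660085 / 192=19062.94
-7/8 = -0.88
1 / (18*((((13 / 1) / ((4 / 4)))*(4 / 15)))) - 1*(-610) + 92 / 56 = 1335863 / 2184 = 611.66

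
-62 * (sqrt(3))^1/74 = -31 * sqrt(3)/37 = -1.45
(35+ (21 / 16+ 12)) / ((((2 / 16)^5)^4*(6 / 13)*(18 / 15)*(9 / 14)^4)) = 34771606734632358542049280 / 59049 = 588860213291204906807.05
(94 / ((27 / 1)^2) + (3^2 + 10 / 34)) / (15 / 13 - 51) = -379535 / 2007666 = -0.19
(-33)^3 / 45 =-3993 / 5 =-798.60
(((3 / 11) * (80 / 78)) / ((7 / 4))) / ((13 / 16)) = 2560 / 13013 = 0.20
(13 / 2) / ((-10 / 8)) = -26 / 5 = -5.20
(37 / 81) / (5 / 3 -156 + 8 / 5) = -185 / 61857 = -0.00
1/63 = 0.02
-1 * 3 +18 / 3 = 3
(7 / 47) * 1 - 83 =-3894 / 47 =-82.85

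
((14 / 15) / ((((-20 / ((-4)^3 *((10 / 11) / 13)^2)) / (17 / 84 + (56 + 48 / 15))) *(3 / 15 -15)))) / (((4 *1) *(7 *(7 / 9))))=-99796 / 37074037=-0.00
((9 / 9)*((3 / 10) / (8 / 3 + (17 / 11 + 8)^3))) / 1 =11979 / 34835230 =0.00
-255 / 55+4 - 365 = -4022 / 11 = -365.64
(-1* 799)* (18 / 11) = -14382 / 11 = -1307.45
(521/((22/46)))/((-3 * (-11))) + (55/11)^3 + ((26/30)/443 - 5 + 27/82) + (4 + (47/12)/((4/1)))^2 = 4509964181159/25317768960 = 178.13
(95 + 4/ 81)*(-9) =-7699/ 9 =-855.44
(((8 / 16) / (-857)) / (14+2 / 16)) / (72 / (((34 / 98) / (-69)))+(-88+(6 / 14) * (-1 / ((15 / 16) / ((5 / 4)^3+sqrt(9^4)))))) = 0.00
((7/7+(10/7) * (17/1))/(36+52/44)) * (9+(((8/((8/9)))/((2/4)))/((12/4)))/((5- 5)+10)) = 6.53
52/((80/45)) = 117/4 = 29.25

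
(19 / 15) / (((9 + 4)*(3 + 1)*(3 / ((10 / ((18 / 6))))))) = 19 / 702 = 0.03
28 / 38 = 0.74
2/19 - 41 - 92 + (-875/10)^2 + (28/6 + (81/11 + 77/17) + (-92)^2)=682342919/42636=16003.91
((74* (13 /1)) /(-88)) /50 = -0.22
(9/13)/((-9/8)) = -8/13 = -0.62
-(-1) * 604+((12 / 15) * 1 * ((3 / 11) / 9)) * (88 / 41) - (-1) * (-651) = -28873 / 615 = -46.95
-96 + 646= 550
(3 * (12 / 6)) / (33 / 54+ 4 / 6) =108 / 23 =4.70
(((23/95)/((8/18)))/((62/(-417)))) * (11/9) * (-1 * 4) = 105501/5890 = 17.91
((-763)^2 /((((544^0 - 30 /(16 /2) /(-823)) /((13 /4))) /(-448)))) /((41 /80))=-223233960535040 /135587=-1646425988.74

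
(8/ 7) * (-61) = -488/ 7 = -69.71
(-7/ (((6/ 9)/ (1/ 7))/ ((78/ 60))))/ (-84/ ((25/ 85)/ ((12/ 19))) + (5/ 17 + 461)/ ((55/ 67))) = -3553/ 695224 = -0.01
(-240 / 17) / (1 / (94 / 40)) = -564 / 17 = -33.18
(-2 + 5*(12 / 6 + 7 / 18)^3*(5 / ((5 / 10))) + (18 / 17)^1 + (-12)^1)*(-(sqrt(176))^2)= -1458554020 / 12393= -117691.76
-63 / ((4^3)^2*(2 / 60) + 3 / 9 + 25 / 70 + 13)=-0.42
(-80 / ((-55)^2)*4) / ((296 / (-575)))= 920 / 4477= 0.21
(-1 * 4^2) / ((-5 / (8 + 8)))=256 / 5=51.20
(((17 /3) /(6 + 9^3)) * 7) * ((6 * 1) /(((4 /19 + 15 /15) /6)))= 1292 /805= 1.60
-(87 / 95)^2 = -7569 / 9025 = -0.84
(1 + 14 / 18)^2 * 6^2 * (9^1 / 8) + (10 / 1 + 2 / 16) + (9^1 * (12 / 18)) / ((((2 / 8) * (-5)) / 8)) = 3989 / 40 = 99.72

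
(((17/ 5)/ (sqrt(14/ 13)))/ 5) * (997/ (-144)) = -16949 * sqrt(182)/ 50400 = -4.54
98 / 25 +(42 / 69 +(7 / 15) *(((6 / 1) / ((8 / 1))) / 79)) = 823669 / 181700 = 4.53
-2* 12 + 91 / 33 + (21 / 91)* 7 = -8420 / 429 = -19.63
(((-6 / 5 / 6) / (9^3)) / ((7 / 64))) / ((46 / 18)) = -64 / 65205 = -0.00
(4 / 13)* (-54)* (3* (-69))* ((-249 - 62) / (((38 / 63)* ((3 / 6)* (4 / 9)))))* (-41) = 80814894426 / 247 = 327185807.39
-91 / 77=-13 / 11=-1.18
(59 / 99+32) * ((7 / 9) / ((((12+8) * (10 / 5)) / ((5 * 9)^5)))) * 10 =51460565625 / 44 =1169558309.66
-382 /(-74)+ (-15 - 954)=-35662 /37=-963.84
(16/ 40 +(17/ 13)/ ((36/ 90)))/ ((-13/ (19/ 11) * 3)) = -3021/ 18590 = -0.16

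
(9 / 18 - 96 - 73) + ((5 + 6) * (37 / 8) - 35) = -1221 / 8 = -152.62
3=3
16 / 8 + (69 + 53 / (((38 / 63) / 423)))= 1415095 / 38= 37239.34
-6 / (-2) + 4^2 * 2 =35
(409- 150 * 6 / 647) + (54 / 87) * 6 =7717843 / 18763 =411.33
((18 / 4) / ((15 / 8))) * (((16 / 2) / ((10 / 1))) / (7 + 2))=0.21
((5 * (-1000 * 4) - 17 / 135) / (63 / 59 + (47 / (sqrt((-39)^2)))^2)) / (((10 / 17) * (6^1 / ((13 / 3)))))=-5949733161047 / 610615800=-9743.82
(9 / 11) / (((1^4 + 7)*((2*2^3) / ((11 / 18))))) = 1 / 256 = 0.00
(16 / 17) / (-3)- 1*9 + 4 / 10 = -2273 / 255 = -8.91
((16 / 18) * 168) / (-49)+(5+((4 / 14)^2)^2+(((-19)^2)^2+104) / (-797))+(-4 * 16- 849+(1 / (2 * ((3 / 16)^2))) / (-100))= -462777259429 / 430559325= -1074.83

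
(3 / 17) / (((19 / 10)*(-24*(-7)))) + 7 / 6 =31669 / 27132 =1.17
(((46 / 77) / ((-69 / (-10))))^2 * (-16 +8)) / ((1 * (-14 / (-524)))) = -838400 / 373527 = -2.24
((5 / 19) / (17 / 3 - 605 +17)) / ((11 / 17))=-255 / 365123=-0.00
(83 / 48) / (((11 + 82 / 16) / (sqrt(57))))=83*sqrt(57) / 774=0.81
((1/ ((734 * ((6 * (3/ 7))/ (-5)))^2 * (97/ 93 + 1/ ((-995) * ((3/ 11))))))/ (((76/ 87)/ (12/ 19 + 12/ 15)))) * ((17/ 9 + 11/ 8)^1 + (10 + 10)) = 6240402319375/ 24241640284577664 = 0.00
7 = 7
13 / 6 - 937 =-5609 / 6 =-934.83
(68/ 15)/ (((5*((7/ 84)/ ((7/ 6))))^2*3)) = 13328/ 1125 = 11.85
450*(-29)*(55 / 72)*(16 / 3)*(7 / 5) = -223300 / 3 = -74433.33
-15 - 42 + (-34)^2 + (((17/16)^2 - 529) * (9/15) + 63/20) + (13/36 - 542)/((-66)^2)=785.30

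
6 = 6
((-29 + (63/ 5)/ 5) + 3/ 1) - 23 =-1162/ 25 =-46.48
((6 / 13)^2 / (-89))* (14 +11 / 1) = -900 / 15041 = -0.06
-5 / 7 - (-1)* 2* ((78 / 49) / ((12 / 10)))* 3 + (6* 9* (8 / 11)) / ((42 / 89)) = 90.47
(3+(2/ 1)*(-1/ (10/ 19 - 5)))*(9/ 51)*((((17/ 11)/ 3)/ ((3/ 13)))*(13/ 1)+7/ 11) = 860248/ 47685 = 18.04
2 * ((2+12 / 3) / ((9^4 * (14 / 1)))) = 2 / 15309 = 0.00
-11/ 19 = -0.58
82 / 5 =16.40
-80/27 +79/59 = -2587/1593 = -1.62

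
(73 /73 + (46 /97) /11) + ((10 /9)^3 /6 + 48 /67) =1.99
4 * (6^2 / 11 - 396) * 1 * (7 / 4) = -30240 / 11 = -2749.09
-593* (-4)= 2372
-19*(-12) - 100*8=-572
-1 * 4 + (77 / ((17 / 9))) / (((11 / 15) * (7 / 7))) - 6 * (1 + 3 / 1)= 469 / 17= 27.59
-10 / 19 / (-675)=2 / 2565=0.00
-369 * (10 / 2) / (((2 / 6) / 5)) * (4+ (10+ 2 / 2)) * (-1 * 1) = 415125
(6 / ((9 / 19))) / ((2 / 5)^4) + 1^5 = 11899 / 24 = 495.79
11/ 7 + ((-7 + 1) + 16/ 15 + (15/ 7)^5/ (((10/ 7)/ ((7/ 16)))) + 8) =3041741/ 164640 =18.48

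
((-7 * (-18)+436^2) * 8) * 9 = 13695984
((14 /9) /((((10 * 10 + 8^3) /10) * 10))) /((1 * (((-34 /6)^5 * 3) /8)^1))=-28 /24137569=-0.00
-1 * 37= -37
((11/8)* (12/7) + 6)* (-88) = -5148/7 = -735.43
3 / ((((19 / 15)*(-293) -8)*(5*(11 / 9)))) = -81 / 62557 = -0.00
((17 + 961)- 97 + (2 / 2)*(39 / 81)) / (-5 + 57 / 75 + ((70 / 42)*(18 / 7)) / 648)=-16660000 / 80011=-208.22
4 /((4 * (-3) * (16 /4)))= -1 /12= -0.08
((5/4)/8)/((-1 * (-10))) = 1/64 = 0.02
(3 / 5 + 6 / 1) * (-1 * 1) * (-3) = 99 / 5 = 19.80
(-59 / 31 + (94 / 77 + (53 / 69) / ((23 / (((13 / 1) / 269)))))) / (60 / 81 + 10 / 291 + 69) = -605670240312 / 62072089946867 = -0.01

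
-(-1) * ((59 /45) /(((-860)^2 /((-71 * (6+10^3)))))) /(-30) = 2107067 /499230000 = 0.00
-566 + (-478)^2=227918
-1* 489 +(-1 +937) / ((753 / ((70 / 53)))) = -6483327 / 13303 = -487.36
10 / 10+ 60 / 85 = 29 / 17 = 1.71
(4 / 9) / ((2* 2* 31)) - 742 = -207017 / 279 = -742.00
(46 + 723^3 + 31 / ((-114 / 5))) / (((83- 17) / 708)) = 2541978108893 / 627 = 4054191561.23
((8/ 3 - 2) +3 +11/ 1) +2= 50/ 3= 16.67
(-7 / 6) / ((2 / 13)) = -91 / 12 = -7.58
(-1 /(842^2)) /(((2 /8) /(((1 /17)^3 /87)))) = -1 /75758297871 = -0.00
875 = 875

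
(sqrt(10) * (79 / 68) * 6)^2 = 280845 / 578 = 485.89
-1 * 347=-347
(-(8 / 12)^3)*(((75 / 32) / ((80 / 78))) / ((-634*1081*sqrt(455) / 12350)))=6175*sqrt(455) / 230278944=0.00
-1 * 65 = -65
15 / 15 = 1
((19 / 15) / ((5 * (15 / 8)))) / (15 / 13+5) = 0.02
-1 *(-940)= 940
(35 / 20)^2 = 49 / 16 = 3.06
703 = 703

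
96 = 96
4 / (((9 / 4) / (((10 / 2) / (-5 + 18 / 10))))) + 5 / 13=-280 / 117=-2.39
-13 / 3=-4.33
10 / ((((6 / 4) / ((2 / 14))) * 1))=20 / 21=0.95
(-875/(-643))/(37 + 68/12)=2625/82304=0.03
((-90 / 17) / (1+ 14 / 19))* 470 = -267900 / 187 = -1432.62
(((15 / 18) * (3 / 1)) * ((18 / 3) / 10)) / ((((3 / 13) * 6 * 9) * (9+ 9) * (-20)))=-13 / 38880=-0.00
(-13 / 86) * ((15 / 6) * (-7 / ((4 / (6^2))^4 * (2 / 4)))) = 2985255 / 86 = 34712.27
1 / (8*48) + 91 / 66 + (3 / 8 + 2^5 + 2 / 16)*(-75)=-2436.12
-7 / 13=-0.54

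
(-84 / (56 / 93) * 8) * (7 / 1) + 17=-7795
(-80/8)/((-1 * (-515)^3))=-0.00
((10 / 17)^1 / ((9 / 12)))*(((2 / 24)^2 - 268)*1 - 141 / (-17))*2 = -3178715 / 7803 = -407.37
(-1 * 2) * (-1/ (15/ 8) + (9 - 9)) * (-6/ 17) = -32/ 85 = -0.38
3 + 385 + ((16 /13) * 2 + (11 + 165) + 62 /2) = 7767 /13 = 597.46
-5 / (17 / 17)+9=4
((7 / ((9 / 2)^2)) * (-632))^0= 1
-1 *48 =-48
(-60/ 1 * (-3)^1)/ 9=20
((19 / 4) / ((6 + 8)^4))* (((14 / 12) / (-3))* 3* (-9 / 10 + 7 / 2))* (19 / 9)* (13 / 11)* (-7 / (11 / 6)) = 61009 / 17075520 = 0.00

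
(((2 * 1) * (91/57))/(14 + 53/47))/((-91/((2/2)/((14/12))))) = -0.00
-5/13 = -0.38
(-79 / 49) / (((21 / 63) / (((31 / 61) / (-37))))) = 7347 / 110593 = 0.07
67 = 67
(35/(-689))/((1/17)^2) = -10115/689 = -14.68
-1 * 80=-80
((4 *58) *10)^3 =12487168000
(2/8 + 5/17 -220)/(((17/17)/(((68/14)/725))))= -14923/10150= -1.47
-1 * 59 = -59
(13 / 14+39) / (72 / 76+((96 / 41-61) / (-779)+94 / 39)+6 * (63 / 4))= 696302139 / 1707822305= 0.41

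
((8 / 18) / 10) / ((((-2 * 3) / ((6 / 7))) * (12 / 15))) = -1 / 126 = -0.01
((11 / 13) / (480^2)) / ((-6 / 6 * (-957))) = 1 / 260582400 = 0.00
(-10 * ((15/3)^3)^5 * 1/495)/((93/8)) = -488281250000/9207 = -53033697.19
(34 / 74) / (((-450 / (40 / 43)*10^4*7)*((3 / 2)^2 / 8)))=-136 / 2819053125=-0.00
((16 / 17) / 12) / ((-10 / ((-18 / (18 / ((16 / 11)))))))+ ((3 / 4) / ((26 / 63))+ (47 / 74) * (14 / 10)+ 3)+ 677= 7369011289 / 10793640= 682.72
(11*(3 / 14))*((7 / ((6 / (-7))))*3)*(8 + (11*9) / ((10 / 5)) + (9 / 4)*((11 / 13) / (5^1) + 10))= -4827669 / 1040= -4641.99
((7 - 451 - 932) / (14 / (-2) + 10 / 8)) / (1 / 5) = 1196.52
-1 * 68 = -68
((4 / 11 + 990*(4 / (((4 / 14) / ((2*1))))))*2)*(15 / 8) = 1143465 / 11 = 103951.36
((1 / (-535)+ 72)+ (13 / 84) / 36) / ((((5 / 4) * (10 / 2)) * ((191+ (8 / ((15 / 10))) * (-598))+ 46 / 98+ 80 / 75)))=-815418877 / 212114809800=-0.00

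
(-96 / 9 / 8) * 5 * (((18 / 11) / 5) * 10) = -240 / 11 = -21.82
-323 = -323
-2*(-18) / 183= 12 / 61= 0.20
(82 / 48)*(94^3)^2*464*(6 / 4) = 820255169675584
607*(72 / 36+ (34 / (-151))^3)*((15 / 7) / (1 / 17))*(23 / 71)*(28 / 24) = 4062377573815 / 244449521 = 16618.47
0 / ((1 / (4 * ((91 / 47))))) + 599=599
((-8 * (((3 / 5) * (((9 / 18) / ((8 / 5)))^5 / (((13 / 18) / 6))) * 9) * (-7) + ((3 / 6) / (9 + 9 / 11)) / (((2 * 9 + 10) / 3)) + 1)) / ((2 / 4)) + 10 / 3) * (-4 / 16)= -29791553 / 53673984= -0.56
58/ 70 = 29/ 35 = 0.83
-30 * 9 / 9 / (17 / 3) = -90 / 17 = -5.29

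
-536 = -536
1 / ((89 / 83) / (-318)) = -26394 / 89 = -296.56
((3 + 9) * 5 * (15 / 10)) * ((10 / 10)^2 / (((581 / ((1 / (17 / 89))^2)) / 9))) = 38.21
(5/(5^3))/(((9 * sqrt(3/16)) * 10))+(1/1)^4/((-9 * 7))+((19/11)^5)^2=2 * sqrt(3)/3375+386231236816862/1634057749863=236.36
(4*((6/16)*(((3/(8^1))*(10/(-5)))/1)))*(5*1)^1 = -45/8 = -5.62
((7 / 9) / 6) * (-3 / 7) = -0.06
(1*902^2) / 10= 406802 / 5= 81360.40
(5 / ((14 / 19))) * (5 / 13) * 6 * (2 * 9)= 25650 / 91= 281.87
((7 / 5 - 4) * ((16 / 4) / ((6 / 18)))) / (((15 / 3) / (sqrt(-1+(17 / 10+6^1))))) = -78 * sqrt(670) / 125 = -16.15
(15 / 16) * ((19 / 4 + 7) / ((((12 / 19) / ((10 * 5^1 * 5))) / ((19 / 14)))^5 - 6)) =-1.84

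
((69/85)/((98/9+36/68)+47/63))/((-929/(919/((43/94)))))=-187759971/1301073790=-0.14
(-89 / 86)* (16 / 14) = -356 / 301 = -1.18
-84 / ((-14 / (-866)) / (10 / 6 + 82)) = -434732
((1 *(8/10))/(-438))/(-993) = 2/1087335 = 0.00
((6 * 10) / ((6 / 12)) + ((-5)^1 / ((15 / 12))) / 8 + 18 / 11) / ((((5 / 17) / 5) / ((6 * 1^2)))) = 12355.91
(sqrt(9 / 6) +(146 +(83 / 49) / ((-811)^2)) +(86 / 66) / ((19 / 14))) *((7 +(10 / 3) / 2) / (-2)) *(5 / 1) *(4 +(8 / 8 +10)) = -965135339810525 / 20207162283 - 325 *sqrt(6) / 2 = -48160.08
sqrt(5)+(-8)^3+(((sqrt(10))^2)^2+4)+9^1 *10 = -318+sqrt(5) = -315.76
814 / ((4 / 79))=32153 / 2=16076.50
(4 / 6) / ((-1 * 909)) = -2 / 2727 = -0.00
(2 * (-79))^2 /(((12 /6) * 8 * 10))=6241 /40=156.02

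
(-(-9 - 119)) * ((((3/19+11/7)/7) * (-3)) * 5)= -441600/931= -474.33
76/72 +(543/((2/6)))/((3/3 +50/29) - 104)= -264845/17622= -15.03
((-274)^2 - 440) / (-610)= -37318 / 305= -122.35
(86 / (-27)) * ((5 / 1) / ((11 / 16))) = -6880 / 297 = -23.16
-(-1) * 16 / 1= 16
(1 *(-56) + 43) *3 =-39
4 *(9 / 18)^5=1 / 8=0.12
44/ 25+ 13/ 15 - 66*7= -34453/ 75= -459.37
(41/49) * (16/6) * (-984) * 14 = -215168/7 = -30738.29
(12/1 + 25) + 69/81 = 1022/27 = 37.85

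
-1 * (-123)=123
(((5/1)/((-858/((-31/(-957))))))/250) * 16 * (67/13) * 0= 0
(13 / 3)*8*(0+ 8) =277.33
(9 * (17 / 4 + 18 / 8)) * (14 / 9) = 91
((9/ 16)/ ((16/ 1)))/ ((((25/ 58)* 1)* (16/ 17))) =4437/ 51200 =0.09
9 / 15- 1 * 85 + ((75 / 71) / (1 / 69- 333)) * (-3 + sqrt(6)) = -688329287 / 8156480- 5175 * sqrt(6) / 1631296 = -84.40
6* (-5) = -30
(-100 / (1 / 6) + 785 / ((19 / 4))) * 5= -41300 / 19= -2173.68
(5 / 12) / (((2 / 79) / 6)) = 395 / 4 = 98.75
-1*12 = -12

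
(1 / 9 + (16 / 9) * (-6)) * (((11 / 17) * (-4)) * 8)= 33440 / 153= 218.56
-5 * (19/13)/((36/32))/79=-760/9243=-0.08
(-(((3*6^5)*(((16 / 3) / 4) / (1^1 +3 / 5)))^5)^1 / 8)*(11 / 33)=-115683138142617600000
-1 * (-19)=19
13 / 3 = 4.33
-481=-481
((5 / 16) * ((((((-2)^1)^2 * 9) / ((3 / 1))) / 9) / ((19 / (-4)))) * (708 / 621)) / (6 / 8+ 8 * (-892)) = 4720 / 336755259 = 0.00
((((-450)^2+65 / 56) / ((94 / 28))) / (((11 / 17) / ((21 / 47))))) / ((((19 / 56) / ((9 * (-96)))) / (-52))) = 231492111701760 / 41971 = 5515525284.17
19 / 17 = 1.12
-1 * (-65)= 65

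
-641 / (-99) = 641 / 99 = 6.47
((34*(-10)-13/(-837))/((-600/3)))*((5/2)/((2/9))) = 284567/14880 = 19.12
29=29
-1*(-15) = 15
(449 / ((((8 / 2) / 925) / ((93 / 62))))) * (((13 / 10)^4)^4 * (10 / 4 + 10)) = 33163698385080500095599 / 256000000000000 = 129545696.82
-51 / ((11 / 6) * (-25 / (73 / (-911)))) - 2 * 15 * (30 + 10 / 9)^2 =-196412203126 / 6764175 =-29037.13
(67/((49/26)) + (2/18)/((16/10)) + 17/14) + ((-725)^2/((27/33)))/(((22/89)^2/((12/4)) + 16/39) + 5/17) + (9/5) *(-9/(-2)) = 59516903235297079/67139092440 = 886471.67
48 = 48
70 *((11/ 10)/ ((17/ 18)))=1386/ 17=81.53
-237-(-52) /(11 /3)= -2451 /11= -222.82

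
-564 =-564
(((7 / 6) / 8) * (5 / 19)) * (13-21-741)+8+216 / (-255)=-1673779 / 77520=-21.59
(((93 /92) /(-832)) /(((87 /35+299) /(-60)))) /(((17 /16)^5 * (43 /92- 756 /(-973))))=55596441600 /387422480609827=0.00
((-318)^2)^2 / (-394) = -5113031688 / 197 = -25954475.57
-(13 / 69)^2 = -169 / 4761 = -0.04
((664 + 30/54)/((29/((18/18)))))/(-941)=-5981/245601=-0.02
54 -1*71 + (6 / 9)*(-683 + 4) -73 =-1628 / 3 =-542.67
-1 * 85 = -85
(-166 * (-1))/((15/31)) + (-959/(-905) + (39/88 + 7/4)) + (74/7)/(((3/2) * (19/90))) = 12065578447/31776360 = 379.70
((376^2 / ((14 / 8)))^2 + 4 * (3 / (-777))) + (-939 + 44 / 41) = 485128602462209 / 74333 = 6526423021.57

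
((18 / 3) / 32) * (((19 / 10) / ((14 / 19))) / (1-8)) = -1083 / 15680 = -0.07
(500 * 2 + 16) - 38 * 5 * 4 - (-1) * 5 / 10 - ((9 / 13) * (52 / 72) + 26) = 230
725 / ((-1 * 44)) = -725 / 44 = -16.48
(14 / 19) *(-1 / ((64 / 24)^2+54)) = -63 / 5225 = -0.01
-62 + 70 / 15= -172 / 3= -57.33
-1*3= -3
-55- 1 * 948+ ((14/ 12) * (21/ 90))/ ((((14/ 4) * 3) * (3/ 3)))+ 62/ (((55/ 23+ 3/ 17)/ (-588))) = -1030136533/ 67770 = -15200.48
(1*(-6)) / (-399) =2 / 133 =0.02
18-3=15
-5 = -5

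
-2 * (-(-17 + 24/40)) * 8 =-1312/5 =-262.40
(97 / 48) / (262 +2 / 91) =8827 / 1144512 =0.01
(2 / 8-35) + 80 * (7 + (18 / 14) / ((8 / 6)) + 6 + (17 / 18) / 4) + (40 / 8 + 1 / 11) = 3066865 / 2772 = 1106.37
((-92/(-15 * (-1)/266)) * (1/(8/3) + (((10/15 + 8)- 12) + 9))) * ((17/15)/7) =-215441/135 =-1595.86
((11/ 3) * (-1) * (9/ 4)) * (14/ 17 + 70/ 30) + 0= -26.04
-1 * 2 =-2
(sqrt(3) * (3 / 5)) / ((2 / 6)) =9 * sqrt(3) / 5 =3.12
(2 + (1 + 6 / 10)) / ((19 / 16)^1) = 288 / 95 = 3.03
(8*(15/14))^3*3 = 648000/343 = 1889.21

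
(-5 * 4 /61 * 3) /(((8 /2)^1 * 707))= -15 /43127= -0.00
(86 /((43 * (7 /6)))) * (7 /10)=6 /5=1.20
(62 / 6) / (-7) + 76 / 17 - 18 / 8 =1063 / 1428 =0.74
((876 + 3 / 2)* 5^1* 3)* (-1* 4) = -52650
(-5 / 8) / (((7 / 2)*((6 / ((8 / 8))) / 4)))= -5 / 42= -0.12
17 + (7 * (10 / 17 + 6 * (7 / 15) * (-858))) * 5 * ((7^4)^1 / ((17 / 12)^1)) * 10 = -411745948447 / 289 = -1424726465.21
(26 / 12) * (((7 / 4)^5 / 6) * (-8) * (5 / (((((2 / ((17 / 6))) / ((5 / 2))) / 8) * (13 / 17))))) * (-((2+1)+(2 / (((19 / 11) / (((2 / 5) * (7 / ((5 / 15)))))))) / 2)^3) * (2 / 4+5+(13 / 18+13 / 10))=5640690140994531 / 175590400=32124137.43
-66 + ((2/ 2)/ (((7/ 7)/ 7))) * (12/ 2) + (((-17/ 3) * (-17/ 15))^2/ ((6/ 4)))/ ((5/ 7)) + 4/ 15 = 448394/ 30375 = 14.76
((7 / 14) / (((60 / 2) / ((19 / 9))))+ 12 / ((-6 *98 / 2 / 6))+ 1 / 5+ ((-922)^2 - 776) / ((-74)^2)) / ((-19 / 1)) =-5617820587 / 688251060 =-8.16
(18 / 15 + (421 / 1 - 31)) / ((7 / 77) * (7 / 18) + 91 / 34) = 5049 / 35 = 144.26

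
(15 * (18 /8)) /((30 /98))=441 /4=110.25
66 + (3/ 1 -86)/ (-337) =22325/ 337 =66.25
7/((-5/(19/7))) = -19/5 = -3.80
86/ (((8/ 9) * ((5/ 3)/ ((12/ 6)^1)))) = 1161/ 10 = 116.10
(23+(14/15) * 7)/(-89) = -443/1335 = -0.33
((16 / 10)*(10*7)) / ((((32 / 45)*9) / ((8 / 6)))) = 70 / 3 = 23.33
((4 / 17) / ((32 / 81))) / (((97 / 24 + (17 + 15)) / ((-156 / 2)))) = -18954 / 14705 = -1.29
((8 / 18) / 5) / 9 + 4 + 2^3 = 4864 / 405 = 12.01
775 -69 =706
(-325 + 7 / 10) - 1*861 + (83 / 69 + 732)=-452.10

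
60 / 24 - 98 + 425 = 659 / 2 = 329.50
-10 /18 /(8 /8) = -5 /9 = -0.56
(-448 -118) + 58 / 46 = -12989 / 23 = -564.74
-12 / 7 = -1.71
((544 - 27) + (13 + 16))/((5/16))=8736/5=1747.20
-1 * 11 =-11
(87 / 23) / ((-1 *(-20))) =87 / 460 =0.19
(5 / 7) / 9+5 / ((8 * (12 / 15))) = 1735 / 2016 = 0.86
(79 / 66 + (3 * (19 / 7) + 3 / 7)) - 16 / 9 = 11075 / 1386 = 7.99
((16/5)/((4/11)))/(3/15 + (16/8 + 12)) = 44/71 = 0.62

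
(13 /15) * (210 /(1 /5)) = 910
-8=-8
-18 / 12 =-3 / 2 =-1.50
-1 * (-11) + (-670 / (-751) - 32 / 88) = 95237 / 8261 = 11.53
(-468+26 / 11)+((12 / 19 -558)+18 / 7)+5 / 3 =-1018.77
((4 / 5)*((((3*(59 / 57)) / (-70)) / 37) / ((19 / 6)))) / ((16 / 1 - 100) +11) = 708 / 170635675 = 0.00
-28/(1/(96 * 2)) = -5376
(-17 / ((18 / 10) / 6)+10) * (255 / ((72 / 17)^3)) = -14616175 / 93312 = -156.64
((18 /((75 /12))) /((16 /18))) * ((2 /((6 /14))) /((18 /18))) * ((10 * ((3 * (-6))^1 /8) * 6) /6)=-1701 /5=-340.20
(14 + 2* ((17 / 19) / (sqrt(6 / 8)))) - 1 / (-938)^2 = 68* sqrt(3) / 57 + 12317815 / 879844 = 16.07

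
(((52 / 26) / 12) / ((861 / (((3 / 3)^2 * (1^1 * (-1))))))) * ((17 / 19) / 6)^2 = -289 / 67137336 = -0.00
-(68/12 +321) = -980/3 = -326.67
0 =0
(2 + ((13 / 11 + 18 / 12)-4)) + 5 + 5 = 235 / 22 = 10.68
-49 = -49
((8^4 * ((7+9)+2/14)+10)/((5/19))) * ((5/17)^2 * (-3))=-131931630/2023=-65215.83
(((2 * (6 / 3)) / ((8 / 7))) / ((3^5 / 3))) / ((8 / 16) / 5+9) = 5 / 1053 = 0.00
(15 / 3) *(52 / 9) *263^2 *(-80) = -1438715200 / 9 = -159857244.44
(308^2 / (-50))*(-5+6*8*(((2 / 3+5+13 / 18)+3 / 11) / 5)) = -41942824 / 375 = -111847.53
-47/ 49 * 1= -47/ 49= -0.96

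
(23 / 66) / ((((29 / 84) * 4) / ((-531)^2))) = 45395721 / 638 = 71153.17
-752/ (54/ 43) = -16168/ 27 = -598.81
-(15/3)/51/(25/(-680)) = 8/3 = 2.67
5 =5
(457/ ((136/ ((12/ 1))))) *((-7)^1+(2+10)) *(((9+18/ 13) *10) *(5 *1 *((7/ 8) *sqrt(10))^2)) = 5668228125/ 7072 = 801502.85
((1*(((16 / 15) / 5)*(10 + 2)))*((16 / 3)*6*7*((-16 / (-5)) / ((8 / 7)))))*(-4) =-802816 / 125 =-6422.53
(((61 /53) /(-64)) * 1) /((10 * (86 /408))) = -3111 /364640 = -0.01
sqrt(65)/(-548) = -0.01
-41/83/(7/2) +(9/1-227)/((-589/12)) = 1471598/342209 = 4.30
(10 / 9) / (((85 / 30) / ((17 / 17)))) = 20 / 51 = 0.39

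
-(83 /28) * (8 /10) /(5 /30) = -498 /35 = -14.23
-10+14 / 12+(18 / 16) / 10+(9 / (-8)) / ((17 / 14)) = -9.65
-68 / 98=-34 / 49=-0.69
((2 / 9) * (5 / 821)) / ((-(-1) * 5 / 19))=38 / 7389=0.01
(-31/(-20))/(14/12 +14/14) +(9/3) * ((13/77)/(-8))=26109/40040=0.65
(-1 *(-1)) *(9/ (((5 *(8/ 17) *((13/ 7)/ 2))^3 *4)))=15166431/ 70304000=0.22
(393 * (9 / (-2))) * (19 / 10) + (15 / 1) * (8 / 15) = -67043 / 20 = -3352.15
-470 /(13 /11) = -5170 /13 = -397.69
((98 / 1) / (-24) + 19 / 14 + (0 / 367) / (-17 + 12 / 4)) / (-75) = 229 / 6300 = 0.04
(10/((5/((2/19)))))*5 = 20/19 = 1.05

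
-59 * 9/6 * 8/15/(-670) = 118/1675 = 0.07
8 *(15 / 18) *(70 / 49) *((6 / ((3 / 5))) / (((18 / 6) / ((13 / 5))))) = 5200 / 63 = 82.54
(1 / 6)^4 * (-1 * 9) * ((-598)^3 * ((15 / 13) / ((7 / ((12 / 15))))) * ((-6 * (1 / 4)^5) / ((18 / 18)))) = -2056223 / 1792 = -1147.45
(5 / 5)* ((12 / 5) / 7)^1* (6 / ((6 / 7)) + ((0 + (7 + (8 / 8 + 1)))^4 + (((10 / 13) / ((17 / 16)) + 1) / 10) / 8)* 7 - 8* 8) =2432952801 / 154700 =15726.91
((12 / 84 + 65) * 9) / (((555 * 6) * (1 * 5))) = 228 / 6475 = 0.04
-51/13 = -3.92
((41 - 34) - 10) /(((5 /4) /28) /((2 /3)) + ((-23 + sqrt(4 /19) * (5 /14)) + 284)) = -746659872 /64976049779 + 107520 * sqrt(19) /64976049779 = -0.01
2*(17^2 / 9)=578 / 9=64.22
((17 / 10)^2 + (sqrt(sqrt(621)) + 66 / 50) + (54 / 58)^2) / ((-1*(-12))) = 23^(1 / 4)*3^(3 / 4) / 12 + 426961 / 1009200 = 0.84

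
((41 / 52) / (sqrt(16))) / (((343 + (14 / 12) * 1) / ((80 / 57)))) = 82 / 102011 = 0.00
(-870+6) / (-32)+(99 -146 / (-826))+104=95063 / 413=230.18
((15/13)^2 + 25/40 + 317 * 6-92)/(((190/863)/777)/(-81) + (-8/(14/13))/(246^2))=-223670635861692915/15584735192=-14351904.80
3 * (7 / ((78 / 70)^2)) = 8575 / 507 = 16.91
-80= -80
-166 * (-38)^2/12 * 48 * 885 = -848552160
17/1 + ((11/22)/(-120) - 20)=-721/240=-3.00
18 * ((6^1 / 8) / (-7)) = -27 / 14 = -1.93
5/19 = 0.26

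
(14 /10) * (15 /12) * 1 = 1.75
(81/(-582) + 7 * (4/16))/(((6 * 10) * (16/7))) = 875/74496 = 0.01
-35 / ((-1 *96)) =35 / 96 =0.36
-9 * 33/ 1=-297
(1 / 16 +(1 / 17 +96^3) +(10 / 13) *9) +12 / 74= 115752723201 / 130832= 884743.21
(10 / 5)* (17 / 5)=34 / 5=6.80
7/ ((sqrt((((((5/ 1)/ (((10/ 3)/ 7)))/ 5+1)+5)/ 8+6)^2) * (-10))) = -56/ 561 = -0.10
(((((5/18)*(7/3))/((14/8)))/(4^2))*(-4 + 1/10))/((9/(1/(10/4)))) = -13/3240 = -0.00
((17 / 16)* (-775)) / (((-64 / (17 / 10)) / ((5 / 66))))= 223975 / 135168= 1.66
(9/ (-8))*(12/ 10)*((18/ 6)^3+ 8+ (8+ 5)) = -64.80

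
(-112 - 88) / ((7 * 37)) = -200 / 259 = -0.77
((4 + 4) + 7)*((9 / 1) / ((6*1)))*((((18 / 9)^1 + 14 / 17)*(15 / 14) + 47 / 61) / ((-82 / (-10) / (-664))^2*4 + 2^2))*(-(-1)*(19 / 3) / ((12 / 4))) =3606439723000 / 80023803979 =45.07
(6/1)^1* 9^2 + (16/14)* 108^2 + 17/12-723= 1099955/84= 13094.70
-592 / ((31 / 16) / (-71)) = 672512 / 31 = 21693.94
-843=-843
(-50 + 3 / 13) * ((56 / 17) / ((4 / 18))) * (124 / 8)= -2527182 / 221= -11435.21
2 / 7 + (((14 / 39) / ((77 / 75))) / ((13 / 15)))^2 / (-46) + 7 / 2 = 4208781439 / 1112793682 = 3.78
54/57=18/19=0.95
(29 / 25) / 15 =29 / 375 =0.08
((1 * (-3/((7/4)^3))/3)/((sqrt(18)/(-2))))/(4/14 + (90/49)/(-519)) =1384 * sqrt(2)/6279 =0.31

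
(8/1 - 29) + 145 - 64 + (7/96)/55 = 316807/5280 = 60.00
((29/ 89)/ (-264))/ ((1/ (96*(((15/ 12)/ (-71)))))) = 145/ 69509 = 0.00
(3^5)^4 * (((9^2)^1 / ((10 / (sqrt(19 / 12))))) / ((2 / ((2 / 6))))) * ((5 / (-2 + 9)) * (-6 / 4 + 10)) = 533478013353 * sqrt(57) / 112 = 35961345318.50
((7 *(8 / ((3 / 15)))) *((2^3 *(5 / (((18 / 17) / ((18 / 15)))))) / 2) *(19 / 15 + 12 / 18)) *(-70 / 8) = -966280 / 9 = -107364.44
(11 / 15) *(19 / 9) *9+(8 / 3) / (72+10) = 13.97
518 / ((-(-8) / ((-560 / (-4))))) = 9065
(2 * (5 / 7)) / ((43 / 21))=30 / 43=0.70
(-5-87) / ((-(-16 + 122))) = 46 / 53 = 0.87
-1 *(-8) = 8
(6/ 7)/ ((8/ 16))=12/ 7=1.71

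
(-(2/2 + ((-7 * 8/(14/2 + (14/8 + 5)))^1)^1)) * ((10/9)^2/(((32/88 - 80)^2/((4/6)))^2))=1124695/26830203724944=0.00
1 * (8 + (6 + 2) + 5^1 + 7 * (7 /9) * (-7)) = -154 /9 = -17.11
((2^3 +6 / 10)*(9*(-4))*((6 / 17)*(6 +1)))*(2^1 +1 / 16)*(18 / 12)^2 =-2413719 / 680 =-3549.59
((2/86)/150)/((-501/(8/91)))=-4/147030975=-0.00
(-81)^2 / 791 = 6561 / 791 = 8.29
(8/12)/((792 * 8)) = 1/9504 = 0.00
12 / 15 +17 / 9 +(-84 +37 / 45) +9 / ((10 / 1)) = -7163 / 90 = -79.59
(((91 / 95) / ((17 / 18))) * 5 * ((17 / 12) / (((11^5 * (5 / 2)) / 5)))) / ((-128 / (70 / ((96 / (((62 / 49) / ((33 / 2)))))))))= -2015 / 51701236224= -0.00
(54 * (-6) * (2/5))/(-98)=324/245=1.32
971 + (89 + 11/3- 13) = 3152/3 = 1050.67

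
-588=-588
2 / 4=1 / 2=0.50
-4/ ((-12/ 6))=2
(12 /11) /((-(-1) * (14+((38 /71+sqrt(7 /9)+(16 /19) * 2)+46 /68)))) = 3838721663016 /59291758301479 - 75732838416 * sqrt(7) /59291758301479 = 0.06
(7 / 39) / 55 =7 / 2145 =0.00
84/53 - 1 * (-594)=31566/53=595.58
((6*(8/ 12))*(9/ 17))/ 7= 36/ 119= 0.30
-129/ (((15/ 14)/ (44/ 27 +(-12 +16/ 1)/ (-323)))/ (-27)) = 8490608/ 1615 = 5257.34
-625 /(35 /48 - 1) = 30000 /13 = 2307.69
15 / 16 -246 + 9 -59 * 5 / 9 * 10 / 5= -43433 / 144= -301.62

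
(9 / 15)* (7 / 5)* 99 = 83.16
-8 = -8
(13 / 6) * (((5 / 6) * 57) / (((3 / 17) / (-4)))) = -20995 / 9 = -2332.78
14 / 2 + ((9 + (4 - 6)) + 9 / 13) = 191 / 13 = 14.69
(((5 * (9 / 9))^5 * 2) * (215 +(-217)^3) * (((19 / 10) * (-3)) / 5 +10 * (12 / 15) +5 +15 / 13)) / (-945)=2160872274550 / 2457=879475895.22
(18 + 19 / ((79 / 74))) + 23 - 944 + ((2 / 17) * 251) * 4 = -1030195 / 1343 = -767.08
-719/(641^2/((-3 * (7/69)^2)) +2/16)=0.00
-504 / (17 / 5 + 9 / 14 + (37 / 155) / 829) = -124.66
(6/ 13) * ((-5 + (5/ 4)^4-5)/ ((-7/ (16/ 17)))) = 5805/ 12376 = 0.47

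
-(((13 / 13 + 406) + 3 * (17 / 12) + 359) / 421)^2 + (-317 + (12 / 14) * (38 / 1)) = -5712637223 / 19850992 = -287.78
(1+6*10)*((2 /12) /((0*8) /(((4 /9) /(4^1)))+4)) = 61 /24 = 2.54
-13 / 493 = -0.03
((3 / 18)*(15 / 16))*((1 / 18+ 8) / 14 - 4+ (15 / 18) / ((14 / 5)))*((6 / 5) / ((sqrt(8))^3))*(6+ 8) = -197*sqrt(2) / 768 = -0.36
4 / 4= 1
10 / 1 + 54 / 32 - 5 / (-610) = 11415 / 976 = 11.70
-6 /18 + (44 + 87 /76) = 10217 /228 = 44.81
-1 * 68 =-68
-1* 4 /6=-2 /3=-0.67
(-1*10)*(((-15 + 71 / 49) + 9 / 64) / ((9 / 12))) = 210275 / 1176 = 178.81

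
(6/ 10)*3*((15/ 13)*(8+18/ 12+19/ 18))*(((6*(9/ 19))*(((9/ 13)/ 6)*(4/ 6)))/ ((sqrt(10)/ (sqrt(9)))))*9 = 2187*sqrt(10)/ 169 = 40.92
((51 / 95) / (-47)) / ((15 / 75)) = -51 / 893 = -0.06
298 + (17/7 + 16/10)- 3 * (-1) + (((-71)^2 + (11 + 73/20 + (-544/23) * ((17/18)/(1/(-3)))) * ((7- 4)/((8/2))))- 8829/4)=41216347/12880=3200.03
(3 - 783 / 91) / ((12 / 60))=-2550 / 91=-28.02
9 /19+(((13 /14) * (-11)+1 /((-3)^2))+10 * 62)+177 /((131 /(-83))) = 156250483 /313614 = 498.23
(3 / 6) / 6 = 1 / 12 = 0.08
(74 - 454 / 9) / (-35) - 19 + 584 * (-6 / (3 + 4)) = -23411 / 45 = -520.24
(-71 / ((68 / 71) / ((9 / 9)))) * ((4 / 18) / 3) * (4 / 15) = -10082 / 6885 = -1.46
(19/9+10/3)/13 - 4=-419/117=-3.58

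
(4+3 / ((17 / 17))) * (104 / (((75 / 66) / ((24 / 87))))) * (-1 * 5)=-128128 / 145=-883.64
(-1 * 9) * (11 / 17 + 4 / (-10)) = -189 / 85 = -2.22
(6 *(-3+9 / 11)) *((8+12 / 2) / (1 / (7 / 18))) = -784 / 11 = -71.27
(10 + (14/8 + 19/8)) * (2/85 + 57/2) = 547937/1360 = 402.89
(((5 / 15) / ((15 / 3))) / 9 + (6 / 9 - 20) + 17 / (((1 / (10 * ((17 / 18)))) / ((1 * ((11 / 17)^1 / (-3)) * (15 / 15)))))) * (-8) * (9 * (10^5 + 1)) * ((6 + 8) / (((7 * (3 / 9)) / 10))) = 23309033088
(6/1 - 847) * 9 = -7569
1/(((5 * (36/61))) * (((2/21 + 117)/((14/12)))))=2989/885240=0.00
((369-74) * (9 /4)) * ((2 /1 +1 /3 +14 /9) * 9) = 92925 /4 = 23231.25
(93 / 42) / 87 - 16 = -19457 / 1218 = -15.97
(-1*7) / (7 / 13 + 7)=-13 / 14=-0.93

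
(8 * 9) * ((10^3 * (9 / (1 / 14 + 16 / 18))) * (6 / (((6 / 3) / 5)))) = 1224720000 / 121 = 10121652.89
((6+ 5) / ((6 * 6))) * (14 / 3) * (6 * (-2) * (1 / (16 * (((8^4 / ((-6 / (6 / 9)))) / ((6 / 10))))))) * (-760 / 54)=-1463 / 73728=-0.02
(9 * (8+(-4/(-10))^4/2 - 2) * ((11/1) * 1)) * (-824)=-306562608/625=-490500.17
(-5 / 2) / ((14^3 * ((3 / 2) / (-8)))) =5 / 1029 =0.00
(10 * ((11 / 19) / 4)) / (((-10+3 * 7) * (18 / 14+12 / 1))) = 35 / 3534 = 0.01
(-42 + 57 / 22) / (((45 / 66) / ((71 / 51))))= -1207 / 15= -80.47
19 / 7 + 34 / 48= 575 / 168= 3.42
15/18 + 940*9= 50765/6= 8460.83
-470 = -470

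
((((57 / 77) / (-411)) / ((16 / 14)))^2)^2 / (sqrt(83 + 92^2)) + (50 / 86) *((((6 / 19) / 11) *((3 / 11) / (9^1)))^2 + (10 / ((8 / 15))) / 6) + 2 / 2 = 130321 *sqrt(8547) / 180562126646261133312 + 5121554369 / 1818177944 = 2.82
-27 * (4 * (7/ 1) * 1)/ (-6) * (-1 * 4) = -504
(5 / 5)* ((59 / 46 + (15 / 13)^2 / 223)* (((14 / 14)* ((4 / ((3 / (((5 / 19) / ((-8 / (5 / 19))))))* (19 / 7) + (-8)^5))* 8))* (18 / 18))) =-781859050 / 639159120977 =-0.00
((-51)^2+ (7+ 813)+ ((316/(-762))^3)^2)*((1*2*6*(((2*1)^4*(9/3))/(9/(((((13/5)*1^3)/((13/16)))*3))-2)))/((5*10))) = -1071528016117379342848/28888585017633765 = -37091.74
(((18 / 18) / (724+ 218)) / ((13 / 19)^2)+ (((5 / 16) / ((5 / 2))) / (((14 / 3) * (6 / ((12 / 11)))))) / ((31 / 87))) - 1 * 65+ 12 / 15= -487806112949 / 7600112520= -64.18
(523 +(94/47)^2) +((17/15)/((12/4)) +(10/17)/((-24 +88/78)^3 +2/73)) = 10451284105586117/19817454432645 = 527.38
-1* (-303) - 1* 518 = -215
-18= -18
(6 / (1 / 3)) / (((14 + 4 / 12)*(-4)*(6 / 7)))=-0.37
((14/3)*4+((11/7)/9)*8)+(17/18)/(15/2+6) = 20.13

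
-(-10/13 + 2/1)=-16/13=-1.23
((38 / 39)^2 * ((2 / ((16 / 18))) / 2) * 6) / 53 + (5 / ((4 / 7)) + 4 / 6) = 1025137 / 107484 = 9.54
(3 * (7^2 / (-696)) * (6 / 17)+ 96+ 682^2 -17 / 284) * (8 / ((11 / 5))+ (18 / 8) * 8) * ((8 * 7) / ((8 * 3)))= 531946971213 / 22649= 23486554.43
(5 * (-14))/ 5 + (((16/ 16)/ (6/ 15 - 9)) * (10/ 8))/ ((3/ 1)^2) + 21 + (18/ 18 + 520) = 817319/ 1548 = 527.98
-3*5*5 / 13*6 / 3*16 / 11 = -2400 / 143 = -16.78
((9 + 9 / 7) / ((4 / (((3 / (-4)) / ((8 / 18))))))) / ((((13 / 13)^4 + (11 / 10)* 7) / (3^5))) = -121.20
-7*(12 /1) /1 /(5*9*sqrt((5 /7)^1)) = -2.21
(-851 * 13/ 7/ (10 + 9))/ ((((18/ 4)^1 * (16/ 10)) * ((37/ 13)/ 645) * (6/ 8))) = -4178525/ 1197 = -3490.83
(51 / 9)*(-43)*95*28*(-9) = 5833380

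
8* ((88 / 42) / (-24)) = -44 / 63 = -0.70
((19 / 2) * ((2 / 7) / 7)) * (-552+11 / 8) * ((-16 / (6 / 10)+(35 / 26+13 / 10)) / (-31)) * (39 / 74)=-19601369 / 224812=-87.19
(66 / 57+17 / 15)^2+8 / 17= 7898753 / 1380825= 5.72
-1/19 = -0.05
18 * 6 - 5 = 103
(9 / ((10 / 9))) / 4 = 81 / 40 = 2.02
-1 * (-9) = 9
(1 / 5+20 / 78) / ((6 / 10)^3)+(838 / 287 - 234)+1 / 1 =-68894174 / 302211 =-227.97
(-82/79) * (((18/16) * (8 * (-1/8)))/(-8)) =-369/2528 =-0.15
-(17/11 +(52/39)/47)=-2441/1551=-1.57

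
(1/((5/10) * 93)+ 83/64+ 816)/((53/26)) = 63240827/157728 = 400.95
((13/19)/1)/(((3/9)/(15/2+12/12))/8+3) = 2652/11647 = 0.23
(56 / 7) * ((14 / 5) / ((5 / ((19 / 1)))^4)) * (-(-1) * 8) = 116767616 / 3125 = 37365.64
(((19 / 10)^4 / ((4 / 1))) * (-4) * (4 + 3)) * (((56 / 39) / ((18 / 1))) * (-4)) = 6385729 / 219375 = 29.11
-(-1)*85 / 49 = 1.73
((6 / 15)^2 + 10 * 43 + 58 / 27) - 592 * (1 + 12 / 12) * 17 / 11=-10376512 / 7425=-1397.51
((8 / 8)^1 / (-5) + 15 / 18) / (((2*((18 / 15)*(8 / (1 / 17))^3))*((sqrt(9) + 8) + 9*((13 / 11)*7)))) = 209 / 170246062080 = 0.00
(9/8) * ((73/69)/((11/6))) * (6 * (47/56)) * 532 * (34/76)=1574829/2024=778.08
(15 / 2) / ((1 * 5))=1.50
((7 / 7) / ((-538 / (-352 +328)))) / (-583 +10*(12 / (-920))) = -69 / 901957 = -0.00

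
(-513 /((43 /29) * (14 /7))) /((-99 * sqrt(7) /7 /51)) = 84303 * sqrt(7) /946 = 235.78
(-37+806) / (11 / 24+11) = 18456 / 275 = 67.11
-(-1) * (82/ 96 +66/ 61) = 5669/ 2928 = 1.94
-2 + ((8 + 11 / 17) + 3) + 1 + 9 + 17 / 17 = 351 / 17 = 20.65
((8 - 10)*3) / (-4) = 3 / 2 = 1.50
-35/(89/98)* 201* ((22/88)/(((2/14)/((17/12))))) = -13673695/712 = -19204.63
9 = 9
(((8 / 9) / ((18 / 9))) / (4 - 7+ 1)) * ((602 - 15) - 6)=-1162 / 9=-129.11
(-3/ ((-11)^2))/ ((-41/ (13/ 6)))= 13/ 9922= 0.00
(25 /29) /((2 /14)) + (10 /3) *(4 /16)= 1195 /174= 6.87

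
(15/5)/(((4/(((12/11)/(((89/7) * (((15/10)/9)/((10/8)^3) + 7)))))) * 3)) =7875/2601203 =0.00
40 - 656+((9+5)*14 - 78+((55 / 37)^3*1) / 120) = -605371381 / 1215672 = -497.97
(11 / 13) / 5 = 11 / 65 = 0.17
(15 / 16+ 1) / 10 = 31 / 160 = 0.19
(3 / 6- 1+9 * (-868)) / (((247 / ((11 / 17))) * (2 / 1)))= -171875 / 16796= -10.23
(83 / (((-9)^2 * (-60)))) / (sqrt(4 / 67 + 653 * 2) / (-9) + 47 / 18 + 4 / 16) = 572783 / 93054555 + 332 * sqrt(5862902) / 93054555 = 0.01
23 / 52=0.44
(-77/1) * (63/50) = -4851/50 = -97.02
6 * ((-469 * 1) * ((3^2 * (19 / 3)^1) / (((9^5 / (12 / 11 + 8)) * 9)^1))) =-1782200 / 649539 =-2.74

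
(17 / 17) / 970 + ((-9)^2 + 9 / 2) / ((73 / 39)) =1617269 / 35405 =45.68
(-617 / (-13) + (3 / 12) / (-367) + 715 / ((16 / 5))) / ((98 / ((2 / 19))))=20679297 / 71068816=0.29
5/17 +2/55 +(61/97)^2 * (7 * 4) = 100323161/8797415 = 11.40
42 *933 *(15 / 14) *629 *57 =1505288205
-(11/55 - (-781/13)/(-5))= 768/65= 11.82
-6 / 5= -1.20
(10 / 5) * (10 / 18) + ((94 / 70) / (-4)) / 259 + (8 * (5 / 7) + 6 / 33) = 25149427 / 3589740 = 7.01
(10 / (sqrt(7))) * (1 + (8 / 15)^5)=1584286 * sqrt(7) / 1063125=3.94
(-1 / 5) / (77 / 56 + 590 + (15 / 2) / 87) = -232 / 686095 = -0.00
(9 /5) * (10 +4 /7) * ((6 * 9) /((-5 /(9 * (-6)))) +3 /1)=1952046 /175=11154.55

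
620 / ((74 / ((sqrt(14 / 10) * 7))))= 69.39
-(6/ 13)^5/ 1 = -0.02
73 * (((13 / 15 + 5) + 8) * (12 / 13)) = 4672 / 5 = 934.40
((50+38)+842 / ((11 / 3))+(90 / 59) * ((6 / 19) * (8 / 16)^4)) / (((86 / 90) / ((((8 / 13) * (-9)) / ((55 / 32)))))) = -81225923904 / 75823319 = -1071.25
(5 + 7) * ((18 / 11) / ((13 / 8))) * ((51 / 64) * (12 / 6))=2754 / 143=19.26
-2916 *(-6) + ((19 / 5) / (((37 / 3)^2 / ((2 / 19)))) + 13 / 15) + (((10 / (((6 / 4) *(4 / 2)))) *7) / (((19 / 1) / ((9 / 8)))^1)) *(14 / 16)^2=1747732150879 / 99882240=17497.93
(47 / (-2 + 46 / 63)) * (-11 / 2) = 32571 / 160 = 203.57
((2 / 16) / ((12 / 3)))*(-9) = -9 / 32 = -0.28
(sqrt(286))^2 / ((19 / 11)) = 3146 / 19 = 165.58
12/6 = 2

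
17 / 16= 1.06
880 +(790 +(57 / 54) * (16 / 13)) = 195542 / 117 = 1671.30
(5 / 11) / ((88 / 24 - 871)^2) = 45 / 74474444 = 0.00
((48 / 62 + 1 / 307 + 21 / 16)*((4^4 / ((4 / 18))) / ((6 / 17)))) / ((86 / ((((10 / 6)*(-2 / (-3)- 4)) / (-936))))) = 135252425 / 287280162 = 0.47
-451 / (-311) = 451 / 311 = 1.45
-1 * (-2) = 2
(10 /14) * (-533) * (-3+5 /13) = 995.71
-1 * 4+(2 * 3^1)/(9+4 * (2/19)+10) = -454/123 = -3.69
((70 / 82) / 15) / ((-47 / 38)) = -0.05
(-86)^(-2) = 1 / 7396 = 0.00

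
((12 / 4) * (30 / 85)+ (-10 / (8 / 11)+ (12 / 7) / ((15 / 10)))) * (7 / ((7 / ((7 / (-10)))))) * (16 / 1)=10994 / 85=129.34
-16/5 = -3.20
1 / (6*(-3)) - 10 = -181 / 18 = -10.06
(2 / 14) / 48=1 / 336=0.00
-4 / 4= -1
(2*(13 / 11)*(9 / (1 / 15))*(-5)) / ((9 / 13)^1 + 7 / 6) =-273780 / 319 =-858.24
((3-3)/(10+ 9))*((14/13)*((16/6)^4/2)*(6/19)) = 0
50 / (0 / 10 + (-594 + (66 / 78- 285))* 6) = -325 / 34248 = -0.01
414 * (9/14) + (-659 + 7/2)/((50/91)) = -648807/700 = -926.87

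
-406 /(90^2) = -203 /4050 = -0.05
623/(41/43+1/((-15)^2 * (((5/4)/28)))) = 30137625/50941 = 591.62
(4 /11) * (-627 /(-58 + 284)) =-114 /113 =-1.01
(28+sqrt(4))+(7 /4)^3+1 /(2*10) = 11331 /320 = 35.41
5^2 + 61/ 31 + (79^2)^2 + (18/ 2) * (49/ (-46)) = 55542840291/ 1426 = 38950098.38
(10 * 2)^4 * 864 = 138240000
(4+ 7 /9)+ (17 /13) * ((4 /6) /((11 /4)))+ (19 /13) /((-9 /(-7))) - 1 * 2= 5446 /1287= 4.23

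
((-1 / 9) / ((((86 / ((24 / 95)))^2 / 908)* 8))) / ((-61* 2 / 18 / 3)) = 49032 / 1017920725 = 0.00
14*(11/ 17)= 9.06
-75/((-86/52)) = 1950/43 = 45.35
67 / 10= 6.70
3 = 3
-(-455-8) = 463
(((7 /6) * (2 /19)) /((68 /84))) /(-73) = -49 /23579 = -0.00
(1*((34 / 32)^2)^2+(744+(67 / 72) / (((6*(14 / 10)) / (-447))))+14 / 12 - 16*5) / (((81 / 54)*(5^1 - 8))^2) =2547128831 / 83607552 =30.47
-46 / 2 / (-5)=23 / 5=4.60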